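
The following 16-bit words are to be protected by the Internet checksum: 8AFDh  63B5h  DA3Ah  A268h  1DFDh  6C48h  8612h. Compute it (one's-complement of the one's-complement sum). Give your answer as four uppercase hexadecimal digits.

8451

One's-complement addition (fold any carry out of bit 15 back into bit 0):
  0x8AFD + 0x63B5 = 0x0EEB2
  0xEEB2 + 0xDA3A = 0x1C8EC → wrap carry → 0xC8ED
  0xC8ED + 0xA268 = 0x16B55 → wrap carry → 0x6B56
  0x6B56 + 0x1DFD = 0x08953
  0x8953 + 0x6C48 = 0x0F59B
  0xF59B + 0x8612 = 0x17BAD → wrap carry → 0x7BAE
One's-complement sum = 0x7BAE.
Checksum = ~0x7BAE & 0xFFFF = 0x8451.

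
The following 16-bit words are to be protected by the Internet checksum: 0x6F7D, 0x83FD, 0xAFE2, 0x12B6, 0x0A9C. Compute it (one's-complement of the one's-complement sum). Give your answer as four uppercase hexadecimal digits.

3F50

One's-complement addition (fold any carry out of bit 15 back into bit 0):
  0x6F7D + 0x83FD = 0x0F37A
  0xF37A + 0xAFE2 = 0x1A35C → wrap carry → 0xA35D
  0xA35D + 0x12B6 = 0x0B613
  0xB613 + 0x0A9C = 0x0C0AF
One's-complement sum = 0xC0AF.
Checksum = ~0xC0AF & 0xFFFF = 0x3F50.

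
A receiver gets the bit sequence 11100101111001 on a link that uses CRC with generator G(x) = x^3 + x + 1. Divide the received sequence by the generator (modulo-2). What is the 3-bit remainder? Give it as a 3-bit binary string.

000

Modulo-2 division of 11100101111001 by 1011:
  pos 0: 1110 XOR 1011 = 0101
  pos 1: 1010 XOR 1011 = 0001
  pos 4: 1101 XOR 1011 = 0110
  pos 5: 1101 XOR 1011 = 0110
  pos 6: 1101 XOR 1011 = 0110
  pos 7: 1101 XOR 1011 = 0110
  pos 8: 1100 XOR 1011 = 0111
  pos 9: 1110 XOR 1011 = 0101
  pos 10: 1011 XOR 1011 = 0000
Remainder = 000 (zero — the frame passes the CRC check).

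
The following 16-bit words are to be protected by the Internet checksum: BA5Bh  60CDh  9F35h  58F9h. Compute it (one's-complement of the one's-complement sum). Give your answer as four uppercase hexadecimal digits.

ECA7

One's-complement addition (fold any carry out of bit 15 back into bit 0):
  0xBA5B + 0x60CD = 0x11B28 → wrap carry → 0x1B29
  0x1B29 + 0x9F35 = 0x0BA5E
  0xBA5E + 0x58F9 = 0x11357 → wrap carry → 0x1358
One's-complement sum = 0x1358.
Checksum = ~0x1358 & 0xFFFF = 0xECA7.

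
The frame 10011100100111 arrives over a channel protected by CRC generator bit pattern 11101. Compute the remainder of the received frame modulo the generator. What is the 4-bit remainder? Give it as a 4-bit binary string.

Modulo-2 division of 10011100100111 by 11101:
  pos 0: 10011 XOR 11101 = 01110
  pos 1: 11101 XOR 11101 = 00000
  pos 8: 10011 XOR 11101 = 01110
  pos 9: 11101 XOR 11101 = 00000
Remainder = 0000 (zero — the frame passes the CRC check).

0000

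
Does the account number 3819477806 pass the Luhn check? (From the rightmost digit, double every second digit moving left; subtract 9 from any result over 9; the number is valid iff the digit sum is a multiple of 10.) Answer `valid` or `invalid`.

From the right, keep odd positions and double even positions (subtract 9 from any doubled value over 9):
  doubled (positions 2,4,...): 0 5 8 2 6 → sum 21
  kept (positions 1,3,...): 6 8 7 9 8 → sum 38
Total = 59.
59 mod 10 = 9, so the number is invalid.

invalid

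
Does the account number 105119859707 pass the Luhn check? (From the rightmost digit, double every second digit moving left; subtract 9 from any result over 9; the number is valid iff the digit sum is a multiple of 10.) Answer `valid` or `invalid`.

valid

From the right, keep odd positions and double even positions (subtract 9 from any doubled value over 9):
  doubled (positions 2,4,...): 0 9 7 2 1 2 → sum 21
  kept (positions 1,3,...): 7 7 5 9 1 0 → sum 29
Total = 50.
50 mod 10 = 0, so the number is valid.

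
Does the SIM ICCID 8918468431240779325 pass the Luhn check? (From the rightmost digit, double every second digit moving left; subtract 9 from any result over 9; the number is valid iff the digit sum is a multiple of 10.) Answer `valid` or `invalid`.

From the right, keep odd positions and double even positions (subtract 9 from any doubled value over 9):
  doubled (positions 2,4,...): 4 9 5 8 2 8 3 7 9 → sum 55
  kept (positions 1,3,...): 5 3 7 0 2 3 8 4 1 8 → sum 41
Total = 96.
96 mod 10 = 6, so the number is invalid.

invalid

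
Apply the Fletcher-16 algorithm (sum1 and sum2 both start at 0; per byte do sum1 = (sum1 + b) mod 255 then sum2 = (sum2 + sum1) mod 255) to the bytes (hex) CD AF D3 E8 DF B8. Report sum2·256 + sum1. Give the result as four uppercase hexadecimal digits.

Running sums (mod 255):
  after byte 0 (CD): sum1=205, sum2=205
  after byte 1 (AF): sum1=125, sum2=75
  after byte 2 (D3): sum1=81, sum2=156
  after byte 3 (E8): sum1=58, sum2=214
  after byte 4 (DF): sum1=26, sum2=240
  after byte 5 (B8): sum1=210, sum2=195
Checksum = sum2·256 + sum1 = 195·256 + 210 = 50130 = 0xC3D2.

C3D2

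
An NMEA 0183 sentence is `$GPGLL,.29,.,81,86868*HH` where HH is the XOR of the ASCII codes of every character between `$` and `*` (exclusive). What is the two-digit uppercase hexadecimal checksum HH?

XOR the ASCII codes of the payload characters:
  'G' = 0x47 → acc = 0x47
  'P' = 0x50 → acc = 0x17
  'G' = 0x47 → acc = 0x50
  'L' = 0x4C → acc = 0x1C
  'L' = 0x4C → acc = 0x50
  ',' = 0x2C → acc = 0x7C
  '.' = 0x2E → acc = 0x52
  '2' = 0x32 → acc = 0x60
  '9' = 0x39 → acc = 0x59
  ',' = 0x2C → acc = 0x75
  '.' = 0x2E → acc = 0x5B
  ',' = 0x2C → acc = 0x77
  '8' = 0x38 → acc = 0x4F
  '1' = 0x31 → acc = 0x7E
  ',' = 0x2C → acc = 0x52
  '8' = 0x38 → acc = 0x6A
  '6' = 0x36 → acc = 0x5C
  '8' = 0x38 → acc = 0x64
  '6' = 0x36 → acc = 0x52
  '8' = 0x38 → acc = 0x6A
Checksum = 0x6A.

6A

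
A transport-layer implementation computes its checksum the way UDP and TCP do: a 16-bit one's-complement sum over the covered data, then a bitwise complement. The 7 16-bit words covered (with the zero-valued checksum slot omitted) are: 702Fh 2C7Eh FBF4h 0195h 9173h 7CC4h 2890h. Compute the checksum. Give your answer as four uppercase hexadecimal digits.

2F00

One's-complement addition (fold any carry out of bit 15 back into bit 0):
  0x702F + 0x2C7E = 0x09CAD
  0x9CAD + 0xFBF4 = 0x198A1 → wrap carry → 0x98A2
  0x98A2 + 0x0195 = 0x09A37
  0x9A37 + 0x9173 = 0x12BAA → wrap carry → 0x2BAB
  0x2BAB + 0x7CC4 = 0x0A86F
  0xA86F + 0x2890 = 0x0D0FF
One's-complement sum = 0xD0FF.
Checksum = ~0xD0FF & 0xFFFF = 0x2F00.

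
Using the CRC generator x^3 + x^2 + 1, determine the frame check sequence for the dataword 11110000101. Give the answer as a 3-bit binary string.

Append 3 zeros: 11110000101000. Divide by 1101 (XOR where the leading bit is 1):
  pos 0: 1111 XOR 1101 = 0010
  pos 2: 1000 XOR 1101 = 0101
  pos 3: 1010 XOR 1101 = 0111
  pos 4: 1110 XOR 1101 = 0011
  pos 6: 1110 XOR 1101 = 0011
  pos 8: 1110 XOR 1101 = 0011
  pos 10: 1100 XOR 1101 = 0001
Remainder (last 3 bits) = 001. This is the CRC / FCS.

001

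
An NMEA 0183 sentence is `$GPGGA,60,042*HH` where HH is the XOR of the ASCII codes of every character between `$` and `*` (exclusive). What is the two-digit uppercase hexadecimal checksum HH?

XOR the ASCII codes of the payload characters:
  'G' = 0x47 → acc = 0x47
  'P' = 0x50 → acc = 0x17
  'G' = 0x47 → acc = 0x50
  'G' = 0x47 → acc = 0x17
  'A' = 0x41 → acc = 0x56
  ',' = 0x2C → acc = 0x7A
  '6' = 0x36 → acc = 0x4C
  '0' = 0x30 → acc = 0x7C
  ',' = 0x2C → acc = 0x50
  '0' = 0x30 → acc = 0x60
  '4' = 0x34 → acc = 0x54
  '2' = 0x32 → acc = 0x66
Checksum = 0x66.

66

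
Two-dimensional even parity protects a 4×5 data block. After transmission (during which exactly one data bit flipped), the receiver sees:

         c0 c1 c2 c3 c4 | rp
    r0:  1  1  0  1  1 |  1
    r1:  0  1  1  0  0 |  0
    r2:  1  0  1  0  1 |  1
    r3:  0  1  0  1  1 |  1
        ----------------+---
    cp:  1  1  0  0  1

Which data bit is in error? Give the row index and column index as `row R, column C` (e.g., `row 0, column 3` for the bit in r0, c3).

Recompute each row's even parity and compare to rp:
  r0: data parity 0, sent rp 1 → mismatch
  r1: data parity 0, sent rp 0 → ok
  r2: data parity 1, sent rp 1 → ok
  r3: data parity 1, sent rp 1 → ok
Recompute each column's even parity and compare to cp:
  c0: data parity 0, sent cp 1 → mismatch
  c1: data parity 1, sent cp 1 → ok
  c2: data parity 0, sent cp 0 → ok
  c3: data parity 0, sent cp 0 → ok
  c4: data parity 1, sent cp 1 → ok
Exactly one row (r0) and one column (c0) fail → the flipped bit is at their intersection.

row 0, column 0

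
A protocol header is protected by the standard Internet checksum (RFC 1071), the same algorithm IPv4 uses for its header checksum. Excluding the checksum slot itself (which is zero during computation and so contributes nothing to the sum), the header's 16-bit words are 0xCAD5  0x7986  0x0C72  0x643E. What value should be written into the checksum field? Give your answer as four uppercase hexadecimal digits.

4AF3

One's-complement addition (fold any carry out of bit 15 back into bit 0):
  0xCAD5 + 0x7986 = 0x1445B → wrap carry → 0x445C
  0x445C + 0x0C72 = 0x050CE
  0x50CE + 0x643E = 0x0B50C
One's-complement sum = 0xB50C.
Checksum = ~0xB50C & 0xFFFF = 0x4AF3.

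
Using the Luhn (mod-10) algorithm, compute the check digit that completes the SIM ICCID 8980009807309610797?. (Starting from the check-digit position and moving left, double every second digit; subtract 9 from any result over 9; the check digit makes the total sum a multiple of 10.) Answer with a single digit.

1

Partial digits right→left: 7 9 7 0 1 6 9 0 3 7 0 8 9 0 0 0 8 9 8
Double every second digit counting from the check-digit position (so the 1st, 3rd, 5th, ... of the partial from the right).
  doubled (with −9 where >9): 5 5 2 9 6 0 9 0 7 7 → sum 50
  kept as-is: 9 0 6 0 7 8 0 0 9 → sum 39
Total = 50 + 39 = 89.
Check digit = (10 − (89 mod 10)) mod 10 = 1.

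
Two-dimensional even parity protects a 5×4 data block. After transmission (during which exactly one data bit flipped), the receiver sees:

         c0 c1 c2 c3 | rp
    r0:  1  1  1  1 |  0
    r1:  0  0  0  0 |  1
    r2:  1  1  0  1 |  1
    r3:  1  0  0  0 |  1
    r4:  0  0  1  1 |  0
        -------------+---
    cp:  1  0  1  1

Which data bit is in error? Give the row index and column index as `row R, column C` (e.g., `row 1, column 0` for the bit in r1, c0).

row 1, column 2

Recompute each row's even parity and compare to rp:
  r0: data parity 0, sent rp 0 → ok
  r1: data parity 0, sent rp 1 → mismatch
  r2: data parity 1, sent rp 1 → ok
  r3: data parity 1, sent rp 1 → ok
  r4: data parity 0, sent rp 0 → ok
Recompute each column's even parity and compare to cp:
  c0: data parity 1, sent cp 1 → ok
  c1: data parity 0, sent cp 0 → ok
  c2: data parity 0, sent cp 1 → mismatch
  c3: data parity 1, sent cp 1 → ok
Exactly one row (r1) and one column (c2) fail → the flipped bit is at their intersection.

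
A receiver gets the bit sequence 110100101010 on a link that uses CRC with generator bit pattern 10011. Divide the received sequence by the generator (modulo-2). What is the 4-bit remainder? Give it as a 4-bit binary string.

Modulo-2 division of 110100101010 by 10011:
  pos 0: 11010 XOR 10011 = 01001
  pos 1: 10010 XOR 10011 = 00001
  pos 5: 11010 XOR 10011 = 01001
  pos 6: 10011 XOR 10011 = 00000
Remainder = 0000 (zero — the frame passes the CRC check).

0000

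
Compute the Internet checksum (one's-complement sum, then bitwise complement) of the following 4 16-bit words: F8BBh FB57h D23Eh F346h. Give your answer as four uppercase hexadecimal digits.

One's-complement addition (fold any carry out of bit 15 back into bit 0):
  0xF8BB + 0xFB57 = 0x1F412 → wrap carry → 0xF413
  0xF413 + 0xD23E = 0x1C651 → wrap carry → 0xC652
  0xC652 + 0xF346 = 0x1B998 → wrap carry → 0xB999
One's-complement sum = 0xB999.
Checksum = ~0xB999 & 0xFFFF = 0x4666.

4666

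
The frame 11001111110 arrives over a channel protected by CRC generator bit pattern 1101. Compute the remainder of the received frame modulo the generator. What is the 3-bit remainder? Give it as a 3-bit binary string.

000

Modulo-2 division of 11001111110 by 1101:
  pos 0: 1100 XOR 1101 = 0001
  pos 3: 1111 XOR 1101 = 0010
  pos 5: 1011 XOR 1101 = 0110
  pos 6: 1101 XOR 1101 = 0000
Remainder = 000 (zero — the frame passes the CRC check).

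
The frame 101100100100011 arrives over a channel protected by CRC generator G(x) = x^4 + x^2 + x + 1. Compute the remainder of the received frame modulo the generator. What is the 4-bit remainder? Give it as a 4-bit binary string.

Modulo-2 division of 101100100100011 by 10111:
  pos 0: 10110 XOR 10111 = 00001
  pos 4: 10100 XOR 10111 = 00011
  pos 7: 11100 XOR 10111 = 01011
  pos 8: 10110 XOR 10111 = 00001
Remainder = 0111 (nonzero — an error is detected).

0111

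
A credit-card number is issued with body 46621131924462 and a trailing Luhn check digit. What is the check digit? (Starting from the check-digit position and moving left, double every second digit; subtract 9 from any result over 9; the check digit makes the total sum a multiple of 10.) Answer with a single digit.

Partial digits right→left: 2 6 4 4 2 9 1 3 1 1 2 6 6 4
Double every second digit counting from the check-digit position (so the 1st, 3rd, 5th, ... of the partial from the right).
  doubled (with −9 where >9): 4 8 4 2 2 4 3 → sum 27
  kept as-is: 6 4 9 3 1 6 4 → sum 33
Total = 27 + 33 = 60.
Check digit = (10 − (60 mod 10)) mod 10 = 0.

0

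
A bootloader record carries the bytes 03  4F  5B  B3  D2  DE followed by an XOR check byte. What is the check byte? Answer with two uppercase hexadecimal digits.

XOR the bytes together:
  start with 0x03
  0x03 ⊕ 0x4F = 0x4C
  0x4C ⊕ 0x5B = 0x17
  0x17 ⊕ 0xB3 = 0xA4
  0xA4 ⊕ 0xD2 = 0x76
  0x76 ⊕ 0xDE = 0xA8

A8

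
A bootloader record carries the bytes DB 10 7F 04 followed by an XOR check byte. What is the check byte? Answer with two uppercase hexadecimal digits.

B0

XOR the bytes together:
  start with 0xDB
  0xDB ⊕ 0x10 = 0xCB
  0xCB ⊕ 0x7F = 0xB4
  0xB4 ⊕ 0x04 = 0xB0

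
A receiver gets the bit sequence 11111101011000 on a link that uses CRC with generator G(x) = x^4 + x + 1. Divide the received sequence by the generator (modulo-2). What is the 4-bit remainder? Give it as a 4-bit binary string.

0011

Modulo-2 division of 11111101011000 by 10011:
  pos 0: 11111 XOR 10011 = 01100
  pos 1: 11001 XOR 10011 = 01010
  pos 2: 10100 XOR 10011 = 00111
  pos 4: 11110 XOR 10011 = 01101
  pos 5: 11011 XOR 10011 = 01000
  pos 6: 10001 XOR 10011 = 00010
  pos 9: 10000 XOR 10011 = 00011
Remainder = 0011 (nonzero — an error is detected).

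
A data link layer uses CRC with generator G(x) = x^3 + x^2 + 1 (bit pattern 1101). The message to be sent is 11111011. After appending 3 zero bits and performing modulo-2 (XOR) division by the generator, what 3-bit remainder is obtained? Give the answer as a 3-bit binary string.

Append 3 zeros: 11111011000. Divide by 1101 (XOR where the leading bit is 1):
  pos 0: 1111 XOR 1101 = 0010
  pos 2: 1010 XOR 1101 = 0111
  pos 3: 1111 XOR 1101 = 0010
  pos 5: 1010 XOR 1101 = 0111
  pos 6: 1110 XOR 1101 = 0011
Remainder (last 3 bits) = 110. This is the CRC / FCS.

110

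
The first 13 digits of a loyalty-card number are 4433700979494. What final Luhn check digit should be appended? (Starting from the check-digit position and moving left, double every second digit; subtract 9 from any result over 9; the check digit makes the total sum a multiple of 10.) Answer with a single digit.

Partial digits right→left: 4 9 4 9 7 9 0 0 7 3 3 4 4
Double every second digit counting from the check-digit position (so the 1st, 3rd, 5th, ... of the partial from the right).
  doubled (with −9 where >9): 8 8 5 0 5 6 8 → sum 40
  kept as-is: 9 9 9 0 3 4 → sum 34
Total = 40 + 34 = 74.
Check digit = (10 − (74 mod 10)) mod 10 = 6.

6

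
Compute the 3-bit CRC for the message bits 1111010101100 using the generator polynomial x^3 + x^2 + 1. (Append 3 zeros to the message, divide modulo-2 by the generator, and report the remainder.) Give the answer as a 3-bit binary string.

100

Append 3 zeros: 1111010101100000. Divide by 1101 (XOR where the leading bit is 1):
  pos 0: 1111 XOR 1101 = 0010
  pos 2: 1001 XOR 1101 = 0100
  pos 3: 1000 XOR 1101 = 0101
  pos 4: 1011 XOR 1101 = 0110
  pos 5: 1100 XOR 1101 = 0001
  pos 8: 1110 XOR 1101 = 0011
  pos 10: 1100 XOR 1101 = 0001
Remainder (last 3 bits) = 100. This is the CRC / FCS.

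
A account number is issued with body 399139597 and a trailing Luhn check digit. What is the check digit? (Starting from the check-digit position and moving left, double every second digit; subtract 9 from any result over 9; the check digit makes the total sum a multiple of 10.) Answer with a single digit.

5

Partial digits right→left: 7 9 5 9 3 1 9 9 3
Double every second digit counting from the check-digit position (so the 1st, 3rd, 5th, ... of the partial from the right).
  doubled (with −9 where >9): 5 1 6 9 6 → sum 27
  kept as-is: 9 9 1 9 → sum 28
Total = 27 + 28 = 55.
Check digit = (10 − (55 mod 10)) mod 10 = 5.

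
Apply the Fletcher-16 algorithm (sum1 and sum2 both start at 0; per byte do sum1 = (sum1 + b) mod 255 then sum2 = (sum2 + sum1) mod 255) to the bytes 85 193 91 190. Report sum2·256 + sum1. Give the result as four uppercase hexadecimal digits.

1031

Running sums (mod 255):
  after byte 0 (85): sum1=85, sum2=85
  after byte 1 (193): sum1=23, sum2=108
  after byte 2 (91): sum1=114, sum2=222
  after byte 3 (190): sum1=49, sum2=16
Checksum = sum2·256 + sum1 = 16·256 + 49 = 4145 = 0x1031.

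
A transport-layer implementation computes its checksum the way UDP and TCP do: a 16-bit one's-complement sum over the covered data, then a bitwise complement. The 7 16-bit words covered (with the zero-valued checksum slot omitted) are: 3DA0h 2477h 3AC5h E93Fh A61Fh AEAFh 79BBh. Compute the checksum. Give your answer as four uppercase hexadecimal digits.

One's-complement addition (fold any carry out of bit 15 back into bit 0):
  0x3DA0 + 0x2477 = 0x06217
  0x6217 + 0x3AC5 = 0x09CDC
  0x9CDC + 0xE93F = 0x1861B → wrap carry → 0x861C
  0x861C + 0xA61F = 0x12C3B → wrap carry → 0x2C3C
  0x2C3C + 0xAEAF = 0x0DAEB
  0xDAEB + 0x79BB = 0x154A6 → wrap carry → 0x54A7
One's-complement sum = 0x54A7.
Checksum = ~0x54A7 & 0xFFFF = 0xAB58.

AB58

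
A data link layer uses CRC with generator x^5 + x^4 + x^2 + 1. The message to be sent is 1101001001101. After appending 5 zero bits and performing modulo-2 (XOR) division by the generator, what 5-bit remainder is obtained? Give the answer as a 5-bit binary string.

11010

Append 5 zeros: 110100100110100000. Divide by 110101 (XOR where the leading bit is 1):
  pos 0: 110100 XOR 110101 = 000001
  pos 5: 110011 XOR 110101 = 000110
  pos 8: 110010 XOR 110101 = 000111
  pos 11: 111000 XOR 110101 = 001101
Remainder (last 5 bits) = 11010. This is the CRC / FCS.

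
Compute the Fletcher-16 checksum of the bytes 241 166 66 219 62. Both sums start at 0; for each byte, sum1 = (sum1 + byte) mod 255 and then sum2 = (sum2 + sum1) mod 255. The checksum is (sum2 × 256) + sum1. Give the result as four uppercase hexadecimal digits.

Running sums (mod 255):
  after byte 0 (241): sum1=241, sum2=241
  after byte 1 (166): sum1=152, sum2=138
  after byte 2 (66): sum1=218, sum2=101
  after byte 3 (219): sum1=182, sum2=28
  after byte 4 (62): sum1=244, sum2=17
Checksum = sum2·256 + sum1 = 17·256 + 244 = 4596 = 0x11F4.

11F4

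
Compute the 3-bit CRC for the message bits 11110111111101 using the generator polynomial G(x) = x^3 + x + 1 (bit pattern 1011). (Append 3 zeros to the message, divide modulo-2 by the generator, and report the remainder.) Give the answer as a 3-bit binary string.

Append 3 zeros: 11110111111101000. Divide by 1011 (XOR where the leading bit is 1):
  pos 0: 1111 XOR 1011 = 0100
  pos 1: 1000 XOR 1011 = 0011
  pos 3: 1111 XOR 1011 = 0100
  pos 4: 1001 XOR 1011 = 0010
  pos 6: 1011 XOR 1011 = 0000
  pos 10: 1101 XOR 1011 = 0110
  pos 11: 1100 XOR 1011 = 0111
  pos 12: 1110 XOR 1011 = 0101
  pos 13: 1010 XOR 1011 = 0001
Remainder (last 3 bits) = 001. This is the CRC / FCS.

001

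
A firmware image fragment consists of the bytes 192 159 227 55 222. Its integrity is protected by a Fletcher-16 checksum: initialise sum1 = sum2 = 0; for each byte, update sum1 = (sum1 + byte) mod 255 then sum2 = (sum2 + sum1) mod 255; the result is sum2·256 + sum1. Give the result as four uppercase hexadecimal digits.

Running sums (mod 255):
  after byte 0 (192): sum1=192, sum2=192
  after byte 1 (159): sum1=96, sum2=33
  after byte 2 (227): sum1=68, sum2=101
  after byte 3 (55): sum1=123, sum2=224
  after byte 4 (222): sum1=90, sum2=59
Checksum = sum2·256 + sum1 = 59·256 + 90 = 15194 = 0x3B5A.

3B5A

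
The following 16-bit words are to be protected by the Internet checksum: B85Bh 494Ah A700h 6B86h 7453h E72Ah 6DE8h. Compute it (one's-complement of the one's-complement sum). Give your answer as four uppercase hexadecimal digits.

One's-complement addition (fold any carry out of bit 15 back into bit 0):
  0xB85B + 0x494A = 0x101A5 → wrap carry → 0x01A6
  0x01A6 + 0xA700 = 0x0A8A6
  0xA8A6 + 0x6B86 = 0x1142C → wrap carry → 0x142D
  0x142D + 0x7453 = 0x08880
  0x8880 + 0xE72A = 0x16FAA → wrap carry → 0x6FAB
  0x6FAB + 0x6DE8 = 0x0DD93
One's-complement sum = 0xDD93.
Checksum = ~0xDD93 & 0xFFFF = 0x226C.

226C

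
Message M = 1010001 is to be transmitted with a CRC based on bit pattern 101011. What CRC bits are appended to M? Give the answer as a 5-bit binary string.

Append 5 zeros: 101000100000. Divide by 101011 (XOR where the leading bit is 1):
  pos 0: 101000 XOR 101011 = 000011
  pos 4: 111000 XOR 101011 = 010011
  pos 5: 100110 XOR 101011 = 001101
Remainder (last 5 bits) = 11010. This is the CRC / FCS.

11010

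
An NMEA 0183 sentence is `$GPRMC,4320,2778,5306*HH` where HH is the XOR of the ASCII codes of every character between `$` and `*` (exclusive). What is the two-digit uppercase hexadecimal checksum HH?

XOR the ASCII codes of the payload characters:
  'G' = 0x47 → acc = 0x47
  'P' = 0x50 → acc = 0x17
  'R' = 0x52 → acc = 0x45
  'M' = 0x4D → acc = 0x08
  'C' = 0x43 → acc = 0x4B
  ',' = 0x2C → acc = 0x67
  '4' = 0x34 → acc = 0x53
  '3' = 0x33 → acc = 0x60
  '2' = 0x32 → acc = 0x52
  '0' = 0x30 → acc = 0x62
  ',' = 0x2C → acc = 0x4E
  '2' = 0x32 → acc = 0x7C
  '7' = 0x37 → acc = 0x4B
  '7' = 0x37 → acc = 0x7C
  '8' = 0x38 → acc = 0x44
  ',' = 0x2C → acc = 0x68
  '5' = 0x35 → acc = 0x5D
  '3' = 0x33 → acc = 0x6E
  '0' = 0x30 → acc = 0x5E
  '6' = 0x36 → acc = 0x68
Checksum = 0x68.

68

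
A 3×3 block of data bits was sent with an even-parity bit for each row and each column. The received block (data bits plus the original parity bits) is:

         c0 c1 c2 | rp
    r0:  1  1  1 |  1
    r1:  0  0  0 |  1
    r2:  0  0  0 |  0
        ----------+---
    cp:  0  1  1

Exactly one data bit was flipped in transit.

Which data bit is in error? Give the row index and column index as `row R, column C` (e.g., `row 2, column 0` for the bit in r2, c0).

Recompute each row's even parity and compare to rp:
  r0: data parity 1, sent rp 1 → ok
  r1: data parity 0, sent rp 1 → mismatch
  r2: data parity 0, sent rp 0 → ok
Recompute each column's even parity and compare to cp:
  c0: data parity 1, sent cp 0 → mismatch
  c1: data parity 1, sent cp 1 → ok
  c2: data parity 1, sent cp 1 → ok
Exactly one row (r1) and one column (c0) fail → the flipped bit is at their intersection.

row 1, column 0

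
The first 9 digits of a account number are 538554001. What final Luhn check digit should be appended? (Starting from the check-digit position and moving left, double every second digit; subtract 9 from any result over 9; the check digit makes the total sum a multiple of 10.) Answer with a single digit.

7

Partial digits right→left: 1 0 0 4 5 5 8 3 5
Double every second digit counting from the check-digit position (so the 1st, 3rd, 5th, ... of the partial from the right).
  doubled (with −9 where >9): 2 0 1 7 1 → sum 11
  kept as-is: 0 4 5 3 → sum 12
Total = 11 + 12 = 23.
Check digit = (10 − (23 mod 10)) mod 10 = 7.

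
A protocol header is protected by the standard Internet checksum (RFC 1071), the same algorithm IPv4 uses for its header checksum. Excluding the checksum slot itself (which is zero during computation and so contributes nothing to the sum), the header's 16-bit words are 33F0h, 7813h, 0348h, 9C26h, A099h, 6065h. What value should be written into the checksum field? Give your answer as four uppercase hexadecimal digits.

B38E

One's-complement addition (fold any carry out of bit 15 back into bit 0):
  0x33F0 + 0x7813 = 0x0AC03
  0xAC03 + 0x0348 = 0x0AF4B
  0xAF4B + 0x9C26 = 0x14B71 → wrap carry → 0x4B72
  0x4B72 + 0xA099 = 0x0EC0B
  0xEC0B + 0x6065 = 0x14C70 → wrap carry → 0x4C71
One's-complement sum = 0x4C71.
Checksum = ~0x4C71 & 0xFFFF = 0xB38E.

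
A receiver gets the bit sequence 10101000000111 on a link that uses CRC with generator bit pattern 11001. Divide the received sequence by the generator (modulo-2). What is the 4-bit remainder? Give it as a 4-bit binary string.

Modulo-2 division of 10101000000111 by 11001:
  pos 0: 10101 XOR 11001 = 01100
  pos 1: 11000 XOR 11001 = 00001
  pos 5: 10000 XOR 11001 = 01001
  pos 6: 10010 XOR 11001 = 01011
  pos 7: 10111 XOR 11001 = 01110
  pos 8: 11101 XOR 11001 = 00100
Remainder = 1001 (nonzero — an error is detected).

1001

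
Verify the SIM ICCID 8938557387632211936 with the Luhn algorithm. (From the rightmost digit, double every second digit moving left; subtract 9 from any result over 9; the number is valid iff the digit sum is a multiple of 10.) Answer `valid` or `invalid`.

invalid

From the right, keep odd positions and double even positions (subtract 9 from any doubled value over 9):
  doubled (positions 2,4,...): 6 2 4 6 5 6 1 7 9 → sum 46
  kept (positions 1,3,...): 6 9 1 2 6 8 7 5 3 8 → sum 55
Total = 101.
101 mod 10 = 1, so the number is invalid.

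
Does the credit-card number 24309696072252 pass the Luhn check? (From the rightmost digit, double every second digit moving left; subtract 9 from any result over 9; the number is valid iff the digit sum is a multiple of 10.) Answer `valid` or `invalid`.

valid

From the right, keep odd positions and double even positions (subtract 9 from any doubled value over 9):
  doubled (positions 2,4,...): 1 4 0 9 9 6 4 → sum 33
  kept (positions 1,3,...): 2 2 7 6 6 0 4 → sum 27
Total = 60.
60 mod 10 = 0, so the number is valid.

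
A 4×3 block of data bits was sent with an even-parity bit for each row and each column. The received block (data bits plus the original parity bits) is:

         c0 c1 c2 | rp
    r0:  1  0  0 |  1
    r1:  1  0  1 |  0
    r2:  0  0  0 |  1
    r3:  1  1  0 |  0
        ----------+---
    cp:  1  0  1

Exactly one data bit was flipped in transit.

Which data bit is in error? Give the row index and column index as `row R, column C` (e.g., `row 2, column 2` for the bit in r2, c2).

Recompute each row's even parity and compare to rp:
  r0: data parity 1, sent rp 1 → ok
  r1: data parity 0, sent rp 0 → ok
  r2: data parity 0, sent rp 1 → mismatch
  r3: data parity 0, sent rp 0 → ok
Recompute each column's even parity and compare to cp:
  c0: data parity 1, sent cp 1 → ok
  c1: data parity 1, sent cp 0 → mismatch
  c2: data parity 1, sent cp 1 → ok
Exactly one row (r2) and one column (c1) fail → the flipped bit is at their intersection.

row 2, column 1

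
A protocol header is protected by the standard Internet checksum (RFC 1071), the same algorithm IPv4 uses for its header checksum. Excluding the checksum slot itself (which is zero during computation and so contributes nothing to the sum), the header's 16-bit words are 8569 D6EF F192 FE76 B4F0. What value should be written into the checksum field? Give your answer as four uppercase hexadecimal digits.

FEAB

One's-complement addition (fold any carry out of bit 15 back into bit 0):
  0x8569 + 0xD6EF = 0x15C58 → wrap carry → 0x5C59
  0x5C59 + 0xF192 = 0x14DEB → wrap carry → 0x4DEC
  0x4DEC + 0xFE76 = 0x14C62 → wrap carry → 0x4C63
  0x4C63 + 0xB4F0 = 0x10153 → wrap carry → 0x0154
One's-complement sum = 0x0154.
Checksum = ~0x0154 & 0xFFFF = 0xFEAB.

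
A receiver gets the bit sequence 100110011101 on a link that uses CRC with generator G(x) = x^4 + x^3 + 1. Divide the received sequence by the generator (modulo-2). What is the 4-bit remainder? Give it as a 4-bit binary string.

0000

Modulo-2 division of 100110011101 by 11001:
  pos 0: 10011 XOR 11001 = 01010
  pos 1: 10100 XOR 11001 = 01101
  pos 2: 11010 XOR 11001 = 00011
  pos 5: 11111 XOR 11001 = 00110
  pos 7: 11001 XOR 11001 = 00000
Remainder = 0000 (zero — the frame passes the CRC check).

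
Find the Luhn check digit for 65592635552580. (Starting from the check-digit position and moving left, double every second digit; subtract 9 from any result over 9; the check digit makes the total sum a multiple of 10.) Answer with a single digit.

Partial digits right→left: 0 8 5 2 5 5 5 3 6 2 9 5 5 6
Double every second digit counting from the check-digit position (so the 1st, 3rd, 5th, ... of the partial from the right).
  doubled (with −9 where >9): 0 1 1 1 3 9 1 → sum 16
  kept as-is: 8 2 5 3 2 5 6 → sum 31
Total = 16 + 31 = 47.
Check digit = (10 − (47 mod 10)) mod 10 = 3.

3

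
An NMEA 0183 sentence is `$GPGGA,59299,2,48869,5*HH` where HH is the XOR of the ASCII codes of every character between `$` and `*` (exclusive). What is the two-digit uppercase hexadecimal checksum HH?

XOR the ASCII codes of the payload characters:
  'G' = 0x47 → acc = 0x47
  'P' = 0x50 → acc = 0x17
  'G' = 0x47 → acc = 0x50
  'G' = 0x47 → acc = 0x17
  'A' = 0x41 → acc = 0x56
  ',' = 0x2C → acc = 0x7A
  '5' = 0x35 → acc = 0x4F
  '9' = 0x39 → acc = 0x76
  '2' = 0x32 → acc = 0x44
  '9' = 0x39 → acc = 0x7D
  '9' = 0x39 → acc = 0x44
  ',' = 0x2C → acc = 0x68
  '2' = 0x32 → acc = 0x5A
  ',' = 0x2C → acc = 0x76
  '4' = 0x34 → acc = 0x42
  '8' = 0x38 → acc = 0x7A
  '8' = 0x38 → acc = 0x42
  '6' = 0x36 → acc = 0x74
  '9' = 0x39 → acc = 0x4D
  ',' = 0x2C → acc = 0x61
  '5' = 0x35 → acc = 0x54
Checksum = 0x54.

54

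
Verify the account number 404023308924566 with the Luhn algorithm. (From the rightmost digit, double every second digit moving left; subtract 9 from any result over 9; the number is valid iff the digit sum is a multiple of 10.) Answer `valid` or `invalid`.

From the right, keep odd positions and double even positions (subtract 9 from any doubled value over 9):
  doubled (positions 2,4,...): 3 8 9 0 6 0 0 → sum 26
  kept (positions 1,3,...): 6 5 2 8 3 2 4 4 → sum 34
Total = 60.
60 mod 10 = 0, so the number is valid.

valid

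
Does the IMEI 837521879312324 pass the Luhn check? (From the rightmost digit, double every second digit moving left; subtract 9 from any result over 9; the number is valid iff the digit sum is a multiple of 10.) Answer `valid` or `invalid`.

valid

From the right, keep odd positions and double even positions (subtract 9 from any doubled value over 9):
  doubled (positions 2,4,...): 4 4 6 5 2 1 6 → sum 28
  kept (positions 1,3,...): 4 3 1 9 8 2 7 8 → sum 42
Total = 70.
70 mod 10 = 0, so the number is valid.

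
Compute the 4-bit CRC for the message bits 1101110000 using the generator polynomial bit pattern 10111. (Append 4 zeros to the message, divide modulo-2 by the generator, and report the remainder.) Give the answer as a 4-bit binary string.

Append 4 zeros: 11011100000000. Divide by 10111 (XOR where the leading bit is 1):
  pos 0: 11011 XOR 10111 = 01100
  pos 1: 11001 XOR 10111 = 01110
  pos 2: 11100 XOR 10111 = 01011
  pos 3: 10110 XOR 10111 = 00001
  pos 7: 10000 XOR 10111 = 00111
  pos 9: 11100 XOR 10111 = 01011
Remainder (last 4 bits) = 1011. This is the CRC / FCS.

1011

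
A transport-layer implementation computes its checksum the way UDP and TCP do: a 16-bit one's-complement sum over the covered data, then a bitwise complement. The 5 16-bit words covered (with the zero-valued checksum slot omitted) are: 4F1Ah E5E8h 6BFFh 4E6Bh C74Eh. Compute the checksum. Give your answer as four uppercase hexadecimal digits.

4943

One's-complement addition (fold any carry out of bit 15 back into bit 0):
  0x4F1A + 0xE5E8 = 0x13502 → wrap carry → 0x3503
  0x3503 + 0x6BFF = 0x0A102
  0xA102 + 0x4E6B = 0x0EF6D
  0xEF6D + 0xC74E = 0x1B6BB → wrap carry → 0xB6BC
One's-complement sum = 0xB6BC.
Checksum = ~0xB6BC & 0xFFFF = 0x4943.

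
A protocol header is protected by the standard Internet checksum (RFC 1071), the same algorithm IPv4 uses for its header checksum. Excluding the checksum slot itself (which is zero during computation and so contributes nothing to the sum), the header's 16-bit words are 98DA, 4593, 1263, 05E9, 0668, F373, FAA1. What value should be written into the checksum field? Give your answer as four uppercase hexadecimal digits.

14C8

One's-complement addition (fold any carry out of bit 15 back into bit 0):
  0x98DA + 0x4593 = 0x0DE6D
  0xDE6D + 0x1263 = 0x0F0D0
  0xF0D0 + 0x05E9 = 0x0F6B9
  0xF6B9 + 0x0668 = 0x0FD21
  0xFD21 + 0xF373 = 0x1F094 → wrap carry → 0xF095
  0xF095 + 0xFAA1 = 0x1EB36 → wrap carry → 0xEB37
One's-complement sum = 0xEB37.
Checksum = ~0xEB37 & 0xFFFF = 0x14C8.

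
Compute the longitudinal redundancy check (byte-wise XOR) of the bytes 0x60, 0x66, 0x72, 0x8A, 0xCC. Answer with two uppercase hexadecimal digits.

XOR the bytes together:
  start with 0x60
  0x60 ⊕ 0x66 = 0x06
  0x06 ⊕ 0x72 = 0x74
  0x74 ⊕ 0x8A = 0xFE
  0xFE ⊕ 0xCC = 0x32

32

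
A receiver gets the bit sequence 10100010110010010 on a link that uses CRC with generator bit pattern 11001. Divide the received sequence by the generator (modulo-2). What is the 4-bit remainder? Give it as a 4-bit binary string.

Modulo-2 division of 10100010110010010 by 11001:
  pos 0: 10100 XOR 11001 = 01101
  pos 1: 11010 XOR 11001 = 00011
  pos 4: 11101 XOR 11001 = 00100
  pos 6: 10010 XOR 11001 = 01011
  pos 7: 10110 XOR 11001 = 01111
  pos 8: 11111 XOR 11001 = 00110
  pos 10: 11000 XOR 11001 = 00001
Remainder = 0110 (nonzero — an error is detected).

0110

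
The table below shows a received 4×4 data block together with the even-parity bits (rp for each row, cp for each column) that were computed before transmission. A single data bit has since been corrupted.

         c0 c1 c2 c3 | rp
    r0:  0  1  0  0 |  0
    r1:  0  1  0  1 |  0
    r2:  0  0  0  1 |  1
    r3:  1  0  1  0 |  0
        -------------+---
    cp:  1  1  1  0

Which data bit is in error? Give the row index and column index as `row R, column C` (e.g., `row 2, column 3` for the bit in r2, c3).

row 0, column 1

Recompute each row's even parity and compare to rp:
  r0: data parity 1, sent rp 0 → mismatch
  r1: data parity 0, sent rp 0 → ok
  r2: data parity 1, sent rp 1 → ok
  r3: data parity 0, sent rp 0 → ok
Recompute each column's even parity and compare to cp:
  c0: data parity 1, sent cp 1 → ok
  c1: data parity 0, sent cp 1 → mismatch
  c2: data parity 1, sent cp 1 → ok
  c3: data parity 0, sent cp 0 → ok
Exactly one row (r0) and one column (c1) fail → the flipped bit is at their intersection.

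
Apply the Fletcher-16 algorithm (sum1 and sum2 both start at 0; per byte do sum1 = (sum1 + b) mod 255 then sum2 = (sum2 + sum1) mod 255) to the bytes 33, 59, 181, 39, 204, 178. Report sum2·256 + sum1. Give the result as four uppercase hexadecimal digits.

87B8

Running sums (mod 255):
  after byte 0 (33): sum1=33, sum2=33
  after byte 1 (59): sum1=92, sum2=125
  after byte 2 (181): sum1=18, sum2=143
  after byte 3 (39): sum1=57, sum2=200
  after byte 4 (204): sum1=6, sum2=206
  after byte 5 (178): sum1=184, sum2=135
Checksum = sum2·256 + sum1 = 135·256 + 184 = 34744 = 0x87B8.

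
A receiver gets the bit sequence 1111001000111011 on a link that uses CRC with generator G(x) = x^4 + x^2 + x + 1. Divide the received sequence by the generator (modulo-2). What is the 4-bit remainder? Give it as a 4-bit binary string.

0000

Modulo-2 division of 1111001000111011 by 10111:
  pos 0: 11110 XOR 10111 = 01001
  pos 1: 10010 XOR 10111 = 00101
  pos 3: 10110 XOR 10111 = 00001
  pos 7: 10011 XOR 10111 = 00100
  pos 9: 10010 XOR 10111 = 00101
  pos 11: 10111 XOR 10111 = 00000
Remainder = 0000 (zero — the frame passes the CRC check).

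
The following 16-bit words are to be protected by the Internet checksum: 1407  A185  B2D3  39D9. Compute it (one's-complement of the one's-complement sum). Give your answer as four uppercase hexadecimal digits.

One's-complement addition (fold any carry out of bit 15 back into bit 0):
  0x1407 + 0xA185 = 0x0B58C
  0xB58C + 0xB2D3 = 0x1685F → wrap carry → 0x6860
  0x6860 + 0x39D9 = 0x0A239
One's-complement sum = 0xA239.
Checksum = ~0xA239 & 0xFFFF = 0x5DC6.

5DC6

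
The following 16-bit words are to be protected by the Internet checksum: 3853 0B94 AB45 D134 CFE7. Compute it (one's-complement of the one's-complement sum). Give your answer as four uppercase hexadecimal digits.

One's-complement addition (fold any carry out of bit 15 back into bit 0):
  0x3853 + 0x0B94 = 0x043E7
  0x43E7 + 0xAB45 = 0x0EF2C
  0xEF2C + 0xD134 = 0x1C060 → wrap carry → 0xC061
  0xC061 + 0xCFE7 = 0x19048 → wrap carry → 0x9049
One's-complement sum = 0x9049.
Checksum = ~0x9049 & 0xFFFF = 0x6FB6.

6FB6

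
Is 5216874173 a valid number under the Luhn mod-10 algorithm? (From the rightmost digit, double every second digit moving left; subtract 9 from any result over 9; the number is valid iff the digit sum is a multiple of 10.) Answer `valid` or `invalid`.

From the right, keep odd positions and double even positions (subtract 9 from any doubled value over 9):
  doubled (positions 2,4,...): 5 8 7 2 1 → sum 23
  kept (positions 1,3,...): 3 1 7 6 2 → sum 19
Total = 42.
42 mod 10 = 2, so the number is invalid.

invalid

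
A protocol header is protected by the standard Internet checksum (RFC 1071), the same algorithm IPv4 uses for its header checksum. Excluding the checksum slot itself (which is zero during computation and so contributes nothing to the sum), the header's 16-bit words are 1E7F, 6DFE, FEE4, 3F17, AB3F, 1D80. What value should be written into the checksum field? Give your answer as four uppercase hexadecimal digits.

6CC6

One's-complement addition (fold any carry out of bit 15 back into bit 0):
  0x1E7F + 0x6DFE = 0x08C7D
  0x8C7D + 0xFEE4 = 0x18B61 → wrap carry → 0x8B62
  0x8B62 + 0x3F17 = 0x0CA79
  0xCA79 + 0xAB3F = 0x175B8 → wrap carry → 0x75B9
  0x75B9 + 0x1D80 = 0x09339
One's-complement sum = 0x9339.
Checksum = ~0x9339 & 0xFFFF = 0x6CC6.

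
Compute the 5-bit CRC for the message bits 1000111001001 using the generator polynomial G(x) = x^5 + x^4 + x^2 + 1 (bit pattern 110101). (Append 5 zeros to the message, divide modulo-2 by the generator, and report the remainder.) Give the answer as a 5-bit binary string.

Append 5 zeros: 100011100100100000. Divide by 110101 (XOR where the leading bit is 1):
  pos 0: 100011 XOR 110101 = 010110
  pos 1: 101101 XOR 110101 = 011000
  pos 2: 110000 XOR 110101 = 000101
  pos 5: 101010 XOR 110101 = 011111
  pos 6: 111110 XOR 110101 = 001011
  pos 8: 101110 XOR 110101 = 011011
  pos 9: 110110 XOR 110101 = 000011
Remainder (last 5 bits) = 11000. This is the CRC / FCS.

11000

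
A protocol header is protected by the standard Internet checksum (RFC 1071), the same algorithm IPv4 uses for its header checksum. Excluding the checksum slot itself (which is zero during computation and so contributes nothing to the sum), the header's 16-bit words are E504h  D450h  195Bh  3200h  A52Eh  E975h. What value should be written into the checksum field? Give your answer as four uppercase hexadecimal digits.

6CAA

One's-complement addition (fold any carry out of bit 15 back into bit 0):
  0xE504 + 0xD450 = 0x1B954 → wrap carry → 0xB955
  0xB955 + 0x195B = 0x0D2B0
  0xD2B0 + 0x3200 = 0x104B0 → wrap carry → 0x04B1
  0x04B1 + 0xA52E = 0x0A9DF
  0xA9DF + 0xE975 = 0x19354 → wrap carry → 0x9355
One's-complement sum = 0x9355.
Checksum = ~0x9355 & 0xFFFF = 0x6CAA.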